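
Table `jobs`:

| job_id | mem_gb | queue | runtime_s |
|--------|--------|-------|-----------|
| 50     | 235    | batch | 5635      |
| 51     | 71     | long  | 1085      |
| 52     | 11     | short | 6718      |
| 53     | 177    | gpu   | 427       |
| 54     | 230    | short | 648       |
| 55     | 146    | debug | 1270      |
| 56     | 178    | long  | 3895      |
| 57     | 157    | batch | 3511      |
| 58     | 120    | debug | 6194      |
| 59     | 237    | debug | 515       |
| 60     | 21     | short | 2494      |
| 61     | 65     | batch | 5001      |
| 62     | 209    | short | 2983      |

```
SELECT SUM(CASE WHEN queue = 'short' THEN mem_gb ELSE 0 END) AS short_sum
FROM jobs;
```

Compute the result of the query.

471

job_id=50: ✗
job_id=51: ✗
job_id=52: ✓ → 11
job_id=53: ✗
job_id=54: ✓ → 230
job_id=55: ✗
job_id=56: ✗
job_id=57: ✗
job_id=58: ✗
job_id=59: ✗
job_id=60: ✓ → 21
job_id=61: ✗
job_id=62: ✓ → 209
short_sum = 11 + 230 + 21 + 209 = 471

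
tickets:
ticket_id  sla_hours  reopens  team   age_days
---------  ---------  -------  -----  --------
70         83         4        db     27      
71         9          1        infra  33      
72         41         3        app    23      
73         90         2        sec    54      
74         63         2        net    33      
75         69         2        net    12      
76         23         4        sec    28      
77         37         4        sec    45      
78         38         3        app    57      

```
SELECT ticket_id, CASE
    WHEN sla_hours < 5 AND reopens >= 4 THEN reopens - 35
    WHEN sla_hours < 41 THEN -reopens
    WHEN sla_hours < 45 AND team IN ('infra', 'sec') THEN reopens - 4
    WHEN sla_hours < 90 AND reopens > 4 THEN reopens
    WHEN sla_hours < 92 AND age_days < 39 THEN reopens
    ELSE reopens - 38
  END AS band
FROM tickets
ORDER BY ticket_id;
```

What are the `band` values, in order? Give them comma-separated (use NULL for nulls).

ticket_id=70: sla_hours < 92 AND age_days < 39 → 4
ticket_id=71: sla_hours < 41 → -1
ticket_id=72: sla_hours < 92 AND age_days < 39 → 3
ticket_id=73: ELSE → -36
ticket_id=74: sla_hours < 92 AND age_days < 39 → 2
ticket_id=75: sla_hours < 92 AND age_days < 39 → 2
ticket_id=76: sla_hours < 41 → -4
ticket_id=77: sla_hours < 41 → -4
ticket_id=78: sla_hours < 41 → -3

4, -1, 3, -36, 2, 2, -4, -4, -3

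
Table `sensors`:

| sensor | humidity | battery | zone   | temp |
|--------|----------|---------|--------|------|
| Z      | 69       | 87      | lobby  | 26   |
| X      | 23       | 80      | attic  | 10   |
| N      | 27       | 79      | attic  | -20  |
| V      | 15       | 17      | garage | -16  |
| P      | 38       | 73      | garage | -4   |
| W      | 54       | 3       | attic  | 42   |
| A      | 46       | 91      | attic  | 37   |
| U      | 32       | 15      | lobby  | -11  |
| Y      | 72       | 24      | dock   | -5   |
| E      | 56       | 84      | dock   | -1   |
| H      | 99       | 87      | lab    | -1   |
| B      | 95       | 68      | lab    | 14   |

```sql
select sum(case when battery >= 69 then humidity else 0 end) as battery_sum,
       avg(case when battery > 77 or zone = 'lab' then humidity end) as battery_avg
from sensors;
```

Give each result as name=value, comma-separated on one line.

battery_sum=358, battery_avg=59.2857142857

[battery_sum: battery >= 69]
sensor=Z: ✓ → 69
sensor=X: ✓ → 23
sensor=N: ✓ → 27
sensor=V: ✗
sensor=P: ✓ → 38
sensor=W: ✗
sensor=A: ✓ → 46
sensor=U: ✗
sensor=Y: ✗
sensor=E: ✓ → 56
sensor=H: ✓ → 99
sensor=B: ✗
battery_sum = 69 + 23 + 27 + 38 + 46 + 56 + 99 = 358
—
[battery_avg: battery > 77 or zone = 'lab']
sensor=Z: ✓ → 69
sensor=X: ✓ → 23
sensor=N: ✓ → 27
sensor=V: ✗
sensor=P: ✗
sensor=W: ✗
sensor=A: ✓ → 46
sensor=U: ✗
sensor=Y: ✗
sensor=E: ✓ → 56
sensor=H: ✓ → 99
sensor=B: ✓ → 95
battery_avg = (69 + 23 + 27 + 46 + 56 + 99 + 95) / 7 = 59.2857142857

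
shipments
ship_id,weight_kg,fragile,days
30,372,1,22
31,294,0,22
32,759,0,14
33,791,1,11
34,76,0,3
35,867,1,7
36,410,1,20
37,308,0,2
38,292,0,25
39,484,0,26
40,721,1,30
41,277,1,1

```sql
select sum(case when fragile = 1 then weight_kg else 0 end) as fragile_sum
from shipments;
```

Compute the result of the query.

ship_id=30: ✓ → 372
ship_id=31: ✗
ship_id=32: ✗
ship_id=33: ✓ → 791
ship_id=34: ✗
ship_id=35: ✓ → 867
ship_id=36: ✓ → 410
ship_id=37: ✗
ship_id=38: ✗
ship_id=39: ✗
ship_id=40: ✓ → 721
ship_id=41: ✓ → 277
fragile_sum = 372 + 791 + 867 + 410 + 721 + 277 = 3438

3438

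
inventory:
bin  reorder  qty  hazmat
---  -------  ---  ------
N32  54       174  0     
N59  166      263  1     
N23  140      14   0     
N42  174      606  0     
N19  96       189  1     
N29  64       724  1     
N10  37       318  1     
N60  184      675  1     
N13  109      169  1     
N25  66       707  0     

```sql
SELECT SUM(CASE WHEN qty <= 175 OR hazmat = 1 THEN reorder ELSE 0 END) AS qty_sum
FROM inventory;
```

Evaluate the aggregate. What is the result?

850

bin=N32: ✓ → 54
bin=N59: ✓ → 166
bin=N23: ✓ → 140
bin=N42: ✗
bin=N19: ✓ → 96
bin=N29: ✓ → 64
bin=N10: ✓ → 37
bin=N60: ✓ → 184
bin=N13: ✓ → 109
bin=N25: ✗
qty_sum = 54 + 166 + 140 + 96 + 64 + 37 + 184 + 109 = 850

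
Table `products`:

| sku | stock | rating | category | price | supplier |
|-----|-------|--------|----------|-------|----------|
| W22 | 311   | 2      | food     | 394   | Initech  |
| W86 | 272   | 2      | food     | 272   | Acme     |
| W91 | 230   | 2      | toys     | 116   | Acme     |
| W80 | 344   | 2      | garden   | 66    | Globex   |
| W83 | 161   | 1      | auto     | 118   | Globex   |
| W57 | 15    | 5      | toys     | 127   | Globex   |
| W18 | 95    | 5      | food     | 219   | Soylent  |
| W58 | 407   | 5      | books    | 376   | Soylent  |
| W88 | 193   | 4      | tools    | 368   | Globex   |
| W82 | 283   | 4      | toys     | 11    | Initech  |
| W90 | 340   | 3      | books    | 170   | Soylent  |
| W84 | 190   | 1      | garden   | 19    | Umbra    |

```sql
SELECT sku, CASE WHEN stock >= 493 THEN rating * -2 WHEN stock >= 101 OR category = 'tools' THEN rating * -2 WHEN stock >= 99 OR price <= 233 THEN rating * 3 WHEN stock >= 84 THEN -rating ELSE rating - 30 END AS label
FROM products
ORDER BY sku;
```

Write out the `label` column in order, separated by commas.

15, -4, 15, -10, -4, -8, -2, -2, -4, -8, -6, -4

sku=W18: stock >= 99 OR price <= 233 → 15
sku=W22: stock >= 101 OR category = 'tools' → -4
sku=W57: stock >= 99 OR price <= 233 → 15
sku=W58: stock >= 101 OR category = 'tools' → -10
sku=W80: stock >= 101 OR category = 'tools' → -4
sku=W82: stock >= 101 OR category = 'tools' → -8
sku=W83: stock >= 101 OR category = 'tools' → -2
sku=W84: stock >= 101 OR category = 'tools' → -2
sku=W86: stock >= 101 OR category = 'tools' → -4
sku=W88: stock >= 101 OR category = 'tools' → -8
sku=W90: stock >= 101 OR category = 'tools' → -6
sku=W91: stock >= 101 OR category = 'tools' → -4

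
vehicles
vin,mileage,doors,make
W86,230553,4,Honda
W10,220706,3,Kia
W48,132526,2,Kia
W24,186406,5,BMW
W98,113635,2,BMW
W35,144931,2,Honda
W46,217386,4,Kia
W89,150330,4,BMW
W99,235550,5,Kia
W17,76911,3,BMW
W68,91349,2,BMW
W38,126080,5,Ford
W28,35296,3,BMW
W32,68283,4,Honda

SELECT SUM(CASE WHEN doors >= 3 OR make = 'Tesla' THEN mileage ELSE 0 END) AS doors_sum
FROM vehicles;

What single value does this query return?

1547501

vin=W86: ✓ → 230553
vin=W10: ✓ → 220706
vin=W48: ✗
vin=W24: ✓ → 186406
vin=W98: ✗
vin=W35: ✗
vin=W46: ✓ → 217386
vin=W89: ✓ → 150330
vin=W99: ✓ → 235550
vin=W17: ✓ → 76911
vin=W68: ✗
vin=W38: ✓ → 126080
vin=W28: ✓ → 35296
vin=W32: ✓ → 68283
doors_sum = 230553 + 220706 + 186406 + 217386 + 150330 + 235550 + 76911 + 126080 + 35296 + 68283 = 1547501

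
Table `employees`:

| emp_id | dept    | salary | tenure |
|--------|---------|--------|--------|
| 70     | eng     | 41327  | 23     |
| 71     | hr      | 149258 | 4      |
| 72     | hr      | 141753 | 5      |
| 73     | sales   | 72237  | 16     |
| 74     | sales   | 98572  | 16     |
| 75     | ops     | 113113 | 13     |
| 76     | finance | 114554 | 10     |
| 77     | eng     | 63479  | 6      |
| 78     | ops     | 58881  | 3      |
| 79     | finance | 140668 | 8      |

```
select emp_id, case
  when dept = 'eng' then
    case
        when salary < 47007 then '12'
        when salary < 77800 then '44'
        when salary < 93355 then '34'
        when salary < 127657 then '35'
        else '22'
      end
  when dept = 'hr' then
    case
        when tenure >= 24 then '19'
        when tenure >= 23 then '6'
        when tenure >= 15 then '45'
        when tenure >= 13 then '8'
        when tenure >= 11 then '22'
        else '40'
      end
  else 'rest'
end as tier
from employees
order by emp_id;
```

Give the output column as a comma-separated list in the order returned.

emp_id=70: dept='eng' → inner[salary < 47007] → 12
emp_id=71: dept='hr' → inner[ELSE] → 40
emp_id=72: dept='hr' → inner[ELSE] → 40
emp_id=73: dept='sales' → outer ELSE → rest
emp_id=74: dept='sales' → outer ELSE → rest
emp_id=75: dept='ops' → outer ELSE → rest
emp_id=76: dept='finance' → outer ELSE → rest
emp_id=77: dept='eng' → inner[salary < 77800] → 44
emp_id=78: dept='ops' → outer ELSE → rest
emp_id=79: dept='finance' → outer ELSE → rest

12, 40, 40, rest, rest, rest, rest, 44, rest, rest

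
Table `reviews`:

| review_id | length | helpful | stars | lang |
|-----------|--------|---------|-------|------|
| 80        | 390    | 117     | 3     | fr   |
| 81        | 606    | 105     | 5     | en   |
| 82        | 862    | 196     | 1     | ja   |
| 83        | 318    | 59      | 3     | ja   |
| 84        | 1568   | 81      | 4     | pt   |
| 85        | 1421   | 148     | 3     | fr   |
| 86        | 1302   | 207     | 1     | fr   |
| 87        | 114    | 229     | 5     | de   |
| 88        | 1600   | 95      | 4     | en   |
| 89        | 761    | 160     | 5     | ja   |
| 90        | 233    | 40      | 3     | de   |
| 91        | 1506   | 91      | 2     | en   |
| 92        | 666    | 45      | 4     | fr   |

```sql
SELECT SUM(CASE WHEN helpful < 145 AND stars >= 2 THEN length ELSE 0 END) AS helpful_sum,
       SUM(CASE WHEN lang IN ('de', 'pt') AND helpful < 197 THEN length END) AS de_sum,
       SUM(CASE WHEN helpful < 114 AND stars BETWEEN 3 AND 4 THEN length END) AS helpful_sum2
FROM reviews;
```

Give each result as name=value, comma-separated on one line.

helpful_sum=6887, de_sum=1801, helpful_sum2=4385

[helpful_sum: helpful < 145 AND stars >= 2]
review_id=80: ✓ → 390
review_id=81: ✓ → 606
review_id=82: ✗
review_id=83: ✓ → 318
review_id=84: ✓ → 1568
review_id=85: ✗
review_id=86: ✗
review_id=87: ✗
review_id=88: ✓ → 1600
review_id=89: ✗
review_id=90: ✓ → 233
review_id=91: ✓ → 1506
review_id=92: ✓ → 666
helpful_sum = 390 + 606 + 318 + 1568 + 1600 + 233 + 1506 + 666 = 6887
—
[de_sum: lang IN ('de', 'pt') AND helpful < 197]
review_id=80: ✗
review_id=81: ✗
review_id=82: ✗
review_id=83: ✗
review_id=84: ✓ → 1568
review_id=85: ✗
review_id=86: ✗
review_id=87: ✗
review_id=88: ✗
review_id=89: ✗
review_id=90: ✓ → 233
review_id=91: ✗
review_id=92: ✗
de_sum = 1568 + 233 = 1801
—
[helpful_sum2: helpful < 114 AND stars BETWEEN 3 AND 4]
review_id=80: ✗
review_id=81: ✗
review_id=82: ✗
review_id=83: ✓ → 318
review_id=84: ✓ → 1568
review_id=85: ✗
review_id=86: ✗
review_id=87: ✗
review_id=88: ✓ → 1600
review_id=89: ✗
review_id=90: ✓ → 233
review_id=91: ✗
review_id=92: ✓ → 666
helpful_sum2 = 318 + 1568 + 1600 + 233 + 666 = 4385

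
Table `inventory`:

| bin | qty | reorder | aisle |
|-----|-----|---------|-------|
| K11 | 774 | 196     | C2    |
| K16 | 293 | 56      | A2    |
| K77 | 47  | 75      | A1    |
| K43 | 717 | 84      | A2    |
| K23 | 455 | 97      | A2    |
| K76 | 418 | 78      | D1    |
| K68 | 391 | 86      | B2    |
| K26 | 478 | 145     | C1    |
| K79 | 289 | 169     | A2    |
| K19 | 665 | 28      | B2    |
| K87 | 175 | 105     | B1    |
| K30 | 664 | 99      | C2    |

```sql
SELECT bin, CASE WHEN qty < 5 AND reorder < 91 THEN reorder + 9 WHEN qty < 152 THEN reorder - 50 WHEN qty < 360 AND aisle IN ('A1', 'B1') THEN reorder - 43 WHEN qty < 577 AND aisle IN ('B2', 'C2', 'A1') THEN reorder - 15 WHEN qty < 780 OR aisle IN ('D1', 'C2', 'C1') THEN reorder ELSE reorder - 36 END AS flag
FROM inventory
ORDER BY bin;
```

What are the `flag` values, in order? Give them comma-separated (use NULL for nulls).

196, 56, 28, 97, 145, 99, 84, 71, 78, 25, 169, 62

bin=K11: qty < 780 OR aisle IN ('D1', 'C2', 'C1') → 196
bin=K16: qty < 780 OR aisle IN ('D1', 'C2', 'C1') → 56
bin=K19: qty < 780 OR aisle IN ('D1', 'C2', 'C1') → 28
bin=K23: qty < 780 OR aisle IN ('D1', 'C2', 'C1') → 97
bin=K26: qty < 780 OR aisle IN ('D1', 'C2', 'C1') → 145
bin=K30: qty < 780 OR aisle IN ('D1', 'C2', 'C1') → 99
bin=K43: qty < 780 OR aisle IN ('D1', 'C2', 'C1') → 84
bin=K68: qty < 577 AND aisle IN ('B2', 'C2', 'A1') → 71
bin=K76: qty < 780 OR aisle IN ('D1', 'C2', 'C1') → 78
bin=K77: qty < 152 → 25
bin=K79: qty < 780 OR aisle IN ('D1', 'C2', 'C1') → 169
bin=K87: qty < 360 AND aisle IN ('A1', 'B1') → 62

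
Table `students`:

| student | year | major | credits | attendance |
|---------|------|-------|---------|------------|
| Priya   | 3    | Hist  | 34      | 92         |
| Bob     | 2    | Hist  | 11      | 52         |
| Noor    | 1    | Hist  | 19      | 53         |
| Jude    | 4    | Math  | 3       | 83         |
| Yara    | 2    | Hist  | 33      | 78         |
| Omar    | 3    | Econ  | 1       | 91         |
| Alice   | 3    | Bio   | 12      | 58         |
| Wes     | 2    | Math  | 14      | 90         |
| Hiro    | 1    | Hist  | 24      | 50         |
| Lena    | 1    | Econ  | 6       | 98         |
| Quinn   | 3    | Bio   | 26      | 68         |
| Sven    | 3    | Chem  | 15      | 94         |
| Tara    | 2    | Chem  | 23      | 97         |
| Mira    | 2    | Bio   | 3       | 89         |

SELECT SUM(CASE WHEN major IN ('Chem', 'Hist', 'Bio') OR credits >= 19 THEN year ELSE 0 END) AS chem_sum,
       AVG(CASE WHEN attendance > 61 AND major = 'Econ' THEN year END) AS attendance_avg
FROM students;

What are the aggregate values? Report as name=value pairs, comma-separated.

[chem_sum: major IN ('Chem', 'Hist', 'Bio') OR credits >= 19]
student=Priya: ✓ → 3
student=Bob: ✓ → 2
student=Noor: ✓ → 1
student=Jude: ✗
student=Yara: ✓ → 2
student=Omar: ✗
student=Alice: ✓ → 3
student=Wes: ✗
student=Hiro: ✓ → 1
student=Lena: ✗
student=Quinn: ✓ → 3
student=Sven: ✓ → 3
student=Tara: ✓ → 2
student=Mira: ✓ → 2
chem_sum = 3 + 2 + 1 + 2 + 3 + 1 + 3 + 3 + 2 + 2 = 22
—
[attendance_avg: attendance > 61 AND major = 'Econ']
student=Priya: ✗
student=Bob: ✗
student=Noor: ✗
student=Jude: ✗
student=Yara: ✗
student=Omar: ✓ → 3
student=Alice: ✗
student=Wes: ✗
student=Hiro: ✗
student=Lena: ✓ → 1
student=Quinn: ✗
student=Sven: ✗
student=Tara: ✗
student=Mira: ✗
attendance_avg = (3 + 1) / 2 = 2

chem_sum=22, attendance_avg=2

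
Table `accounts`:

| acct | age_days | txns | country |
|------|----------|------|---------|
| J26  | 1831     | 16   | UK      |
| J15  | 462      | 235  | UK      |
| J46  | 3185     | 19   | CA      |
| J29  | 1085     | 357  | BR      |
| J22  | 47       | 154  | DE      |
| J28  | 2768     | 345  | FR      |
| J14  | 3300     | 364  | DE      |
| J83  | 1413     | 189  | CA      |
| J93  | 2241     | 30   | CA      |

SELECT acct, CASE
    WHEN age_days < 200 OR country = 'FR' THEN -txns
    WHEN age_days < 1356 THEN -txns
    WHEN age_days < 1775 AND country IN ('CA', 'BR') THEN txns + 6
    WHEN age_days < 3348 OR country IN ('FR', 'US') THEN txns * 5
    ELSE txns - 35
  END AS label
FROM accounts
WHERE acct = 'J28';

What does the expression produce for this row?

-345

acct = J28: age_days=2768, txns=345, country=FR.
age_days < 200 OR country = 'FR' → true → -345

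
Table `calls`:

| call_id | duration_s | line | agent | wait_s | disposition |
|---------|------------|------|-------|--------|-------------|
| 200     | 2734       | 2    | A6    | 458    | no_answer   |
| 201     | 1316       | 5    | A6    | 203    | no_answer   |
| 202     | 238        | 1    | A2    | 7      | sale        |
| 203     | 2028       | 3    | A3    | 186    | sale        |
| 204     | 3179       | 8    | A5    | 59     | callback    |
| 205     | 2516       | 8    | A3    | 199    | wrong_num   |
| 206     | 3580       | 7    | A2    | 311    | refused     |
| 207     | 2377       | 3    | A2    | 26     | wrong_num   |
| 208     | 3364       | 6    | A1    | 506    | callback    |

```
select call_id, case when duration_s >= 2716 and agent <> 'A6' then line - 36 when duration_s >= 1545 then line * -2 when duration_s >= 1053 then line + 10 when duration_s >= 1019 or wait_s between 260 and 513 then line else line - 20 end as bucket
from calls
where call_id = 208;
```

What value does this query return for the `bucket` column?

-30

call_id = 208: duration_s=3364, line=6, agent=A1, wait_s=506, disposition=callback.
duration_s >= 2716 and agent <> 'A6' → true → -30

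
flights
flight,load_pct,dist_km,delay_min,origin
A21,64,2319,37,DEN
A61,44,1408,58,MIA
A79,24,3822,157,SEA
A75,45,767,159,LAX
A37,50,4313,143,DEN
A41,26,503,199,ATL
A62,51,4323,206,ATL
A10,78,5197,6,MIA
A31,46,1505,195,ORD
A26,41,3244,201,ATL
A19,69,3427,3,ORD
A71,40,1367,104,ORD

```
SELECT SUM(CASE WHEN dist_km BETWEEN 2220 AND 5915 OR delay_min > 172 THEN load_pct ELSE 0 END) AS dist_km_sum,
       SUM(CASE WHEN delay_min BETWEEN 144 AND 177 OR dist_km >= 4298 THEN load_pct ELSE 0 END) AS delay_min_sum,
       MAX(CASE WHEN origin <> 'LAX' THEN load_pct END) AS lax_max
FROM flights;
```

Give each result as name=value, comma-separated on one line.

[dist_km_sum: dist_km BETWEEN 2220 AND 5915 OR delay_min > 172]
flight=A21: ✓ → 64
flight=A61: ✗
flight=A79: ✓ → 24
flight=A75: ✗
flight=A37: ✓ → 50
flight=A41: ✓ → 26
flight=A62: ✓ → 51
flight=A10: ✓ → 78
flight=A31: ✓ → 46
flight=A26: ✓ → 41
flight=A19: ✓ → 69
flight=A71: ✗
dist_km_sum = 64 + 24 + 50 + 26 + 51 + 78 + 46 + 41 + 69 = 449
—
[delay_min_sum: delay_min BETWEEN 144 AND 177 OR dist_km >= 4298]
flight=A21: ✗
flight=A61: ✗
flight=A79: ✓ → 24
flight=A75: ✓ → 45
flight=A37: ✓ → 50
flight=A41: ✗
flight=A62: ✓ → 51
flight=A10: ✓ → 78
flight=A31: ✗
flight=A26: ✗
flight=A19: ✗
flight=A71: ✗
delay_min_sum = 24 + 45 + 50 + 51 + 78 = 248
—
[lax_max: origin <> 'LAX']
flight=A21: ✓ → 64
flight=A61: ✓ → 44
flight=A79: ✓ → 24
flight=A75: ✗
flight=A37: ✓ → 50
flight=A41: ✓ → 26
flight=A62: ✓ → 51
flight=A10: ✓ → 78
flight=A31: ✓ → 46
flight=A26: ✓ → 41
flight=A19: ✓ → 69
flight=A71: ✓ → 40
lax_max = MAX(64, 44, 24, 50, 26, 51, 78, 46, 41, 69, 40) = 78

dist_km_sum=449, delay_min_sum=248, lax_max=78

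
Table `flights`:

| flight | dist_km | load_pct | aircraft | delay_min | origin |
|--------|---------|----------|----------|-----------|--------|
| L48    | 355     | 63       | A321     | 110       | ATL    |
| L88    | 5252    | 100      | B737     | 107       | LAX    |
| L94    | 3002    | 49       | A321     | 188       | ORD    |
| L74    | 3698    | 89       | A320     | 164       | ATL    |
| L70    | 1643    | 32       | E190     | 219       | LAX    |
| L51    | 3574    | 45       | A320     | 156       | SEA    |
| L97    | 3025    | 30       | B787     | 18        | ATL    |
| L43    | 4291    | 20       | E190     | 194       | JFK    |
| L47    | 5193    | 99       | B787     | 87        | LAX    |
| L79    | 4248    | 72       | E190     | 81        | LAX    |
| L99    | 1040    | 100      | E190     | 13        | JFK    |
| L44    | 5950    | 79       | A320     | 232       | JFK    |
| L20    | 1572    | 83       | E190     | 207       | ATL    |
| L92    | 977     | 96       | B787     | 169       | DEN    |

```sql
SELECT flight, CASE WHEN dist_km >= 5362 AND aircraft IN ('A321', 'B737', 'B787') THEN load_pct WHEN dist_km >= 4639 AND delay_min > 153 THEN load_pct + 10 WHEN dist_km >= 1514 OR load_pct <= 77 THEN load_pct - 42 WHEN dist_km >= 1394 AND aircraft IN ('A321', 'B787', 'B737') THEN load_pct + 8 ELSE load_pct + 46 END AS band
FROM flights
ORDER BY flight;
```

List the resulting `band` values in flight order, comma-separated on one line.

flight=L20: dist_km >= 1514 OR load_pct <= 77 → 41
flight=L43: dist_km >= 1514 OR load_pct <= 77 → -22
flight=L44: dist_km >= 4639 AND delay_min > 153 → 89
flight=L47: dist_km >= 1514 OR load_pct <= 77 → 57
flight=L48: dist_km >= 1514 OR load_pct <= 77 → 21
flight=L51: dist_km >= 1514 OR load_pct <= 77 → 3
flight=L70: dist_km >= 1514 OR load_pct <= 77 → -10
flight=L74: dist_km >= 1514 OR load_pct <= 77 → 47
flight=L79: dist_km >= 1514 OR load_pct <= 77 → 30
flight=L88: dist_km >= 1514 OR load_pct <= 77 → 58
flight=L92: ELSE → 142
flight=L94: dist_km >= 1514 OR load_pct <= 77 → 7
flight=L97: dist_km >= 1514 OR load_pct <= 77 → -12
flight=L99: ELSE → 146

41, -22, 89, 57, 21, 3, -10, 47, 30, 58, 142, 7, -12, 146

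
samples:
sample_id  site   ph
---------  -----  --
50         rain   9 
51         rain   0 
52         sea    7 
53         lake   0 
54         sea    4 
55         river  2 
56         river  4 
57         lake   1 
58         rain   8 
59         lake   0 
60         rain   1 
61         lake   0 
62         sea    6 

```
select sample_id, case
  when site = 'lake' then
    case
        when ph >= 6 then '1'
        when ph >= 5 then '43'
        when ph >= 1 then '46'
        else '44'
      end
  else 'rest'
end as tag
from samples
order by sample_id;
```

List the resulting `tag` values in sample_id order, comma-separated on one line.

sample_id=50: site='rain' → outer ELSE → rest
sample_id=51: site='rain' → outer ELSE → rest
sample_id=52: site='sea' → outer ELSE → rest
sample_id=53: site='lake' → inner[ELSE] → 44
sample_id=54: site='sea' → outer ELSE → rest
sample_id=55: site='river' → outer ELSE → rest
sample_id=56: site='river' → outer ELSE → rest
sample_id=57: site='lake' → inner[ph >= 1] → 46
sample_id=58: site='rain' → outer ELSE → rest
sample_id=59: site='lake' → inner[ELSE] → 44
sample_id=60: site='rain' → outer ELSE → rest
sample_id=61: site='lake' → inner[ELSE] → 44
sample_id=62: site='sea' → outer ELSE → rest

rest, rest, rest, 44, rest, rest, rest, 46, rest, 44, rest, 44, rest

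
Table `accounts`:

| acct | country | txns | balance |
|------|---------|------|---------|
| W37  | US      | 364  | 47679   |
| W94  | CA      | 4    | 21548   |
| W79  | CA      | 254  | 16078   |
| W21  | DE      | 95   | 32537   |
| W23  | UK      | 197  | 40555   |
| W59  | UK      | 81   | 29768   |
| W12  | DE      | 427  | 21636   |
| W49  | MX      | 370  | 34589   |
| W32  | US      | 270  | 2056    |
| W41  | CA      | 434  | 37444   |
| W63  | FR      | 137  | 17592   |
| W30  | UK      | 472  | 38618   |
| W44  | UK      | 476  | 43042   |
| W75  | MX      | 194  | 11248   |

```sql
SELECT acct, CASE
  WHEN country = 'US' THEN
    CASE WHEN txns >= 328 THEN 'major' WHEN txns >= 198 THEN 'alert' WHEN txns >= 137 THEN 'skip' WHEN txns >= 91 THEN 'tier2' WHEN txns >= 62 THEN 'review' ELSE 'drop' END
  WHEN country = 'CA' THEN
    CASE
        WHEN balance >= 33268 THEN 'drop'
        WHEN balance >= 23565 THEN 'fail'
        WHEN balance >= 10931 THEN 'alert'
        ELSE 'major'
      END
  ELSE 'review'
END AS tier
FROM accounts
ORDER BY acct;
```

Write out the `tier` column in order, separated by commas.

acct=W12: country='DE' → outer ELSE → review
acct=W21: country='DE' → outer ELSE → review
acct=W23: country='UK' → outer ELSE → review
acct=W30: country='UK' → outer ELSE → review
acct=W32: country='US' → inner[txns >= 198] → alert
acct=W37: country='US' → inner[txns >= 328] → major
acct=W41: country='CA' → inner[balance >= 33268] → drop
acct=W44: country='UK' → outer ELSE → review
acct=W49: country='MX' → outer ELSE → review
acct=W59: country='UK' → outer ELSE → review
acct=W63: country='FR' → outer ELSE → review
acct=W75: country='MX' → outer ELSE → review
acct=W79: country='CA' → inner[balance >= 10931] → alert
acct=W94: country='CA' → inner[balance >= 10931] → alert

review, review, review, review, alert, major, drop, review, review, review, review, review, alert, alert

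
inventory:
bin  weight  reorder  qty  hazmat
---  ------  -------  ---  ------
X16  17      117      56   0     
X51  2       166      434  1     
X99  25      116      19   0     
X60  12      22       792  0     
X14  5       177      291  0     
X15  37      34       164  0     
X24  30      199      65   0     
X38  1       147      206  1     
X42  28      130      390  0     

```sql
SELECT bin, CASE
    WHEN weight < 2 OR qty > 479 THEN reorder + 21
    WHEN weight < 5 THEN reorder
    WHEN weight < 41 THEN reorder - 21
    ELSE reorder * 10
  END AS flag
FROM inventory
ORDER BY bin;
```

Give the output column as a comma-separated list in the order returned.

bin=X14: weight < 41 → 156
bin=X15: weight < 41 → 13
bin=X16: weight < 41 → 96
bin=X24: weight < 41 → 178
bin=X38: weight < 2 OR qty > 479 → 168
bin=X42: weight < 41 → 109
bin=X51: weight < 5 → 166
bin=X60: weight < 2 OR qty > 479 → 43
bin=X99: weight < 41 → 95

156, 13, 96, 178, 168, 109, 166, 43, 95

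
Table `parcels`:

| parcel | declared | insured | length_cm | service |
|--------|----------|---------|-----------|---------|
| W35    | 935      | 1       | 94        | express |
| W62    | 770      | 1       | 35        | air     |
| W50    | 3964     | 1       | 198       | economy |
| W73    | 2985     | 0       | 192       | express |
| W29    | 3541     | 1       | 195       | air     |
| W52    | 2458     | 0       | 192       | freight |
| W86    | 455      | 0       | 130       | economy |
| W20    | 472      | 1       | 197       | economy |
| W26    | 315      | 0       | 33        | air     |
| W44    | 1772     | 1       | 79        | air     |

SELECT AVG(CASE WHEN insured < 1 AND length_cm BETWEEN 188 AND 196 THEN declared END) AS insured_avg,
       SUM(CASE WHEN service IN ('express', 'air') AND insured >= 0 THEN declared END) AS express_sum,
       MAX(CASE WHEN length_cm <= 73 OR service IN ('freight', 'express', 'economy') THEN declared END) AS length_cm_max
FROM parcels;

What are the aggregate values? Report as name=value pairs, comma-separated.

[insured_avg: insured < 1 AND length_cm BETWEEN 188 AND 196]
parcel=W35: ✗
parcel=W62: ✗
parcel=W50: ✗
parcel=W73: ✓ → 2985
parcel=W29: ✗
parcel=W52: ✓ → 2458
parcel=W86: ✗
parcel=W20: ✗
parcel=W26: ✗
parcel=W44: ✗
insured_avg = (2985 + 2458) / 2 = 2721.5
—
[express_sum: service IN ('express', 'air') AND insured >= 0]
parcel=W35: ✓ → 935
parcel=W62: ✓ → 770
parcel=W50: ✗
parcel=W73: ✓ → 2985
parcel=W29: ✓ → 3541
parcel=W52: ✗
parcel=W86: ✗
parcel=W20: ✗
parcel=W26: ✓ → 315
parcel=W44: ✓ → 1772
express_sum = 935 + 770 + 2985 + 3541 + 315 + 1772 = 10318
—
[length_cm_max: length_cm <= 73 OR service IN ('freight', 'express', 'economy')]
parcel=W35: ✓ → 935
parcel=W62: ✓ → 770
parcel=W50: ✓ → 3964
parcel=W73: ✓ → 2985
parcel=W29: ✗
parcel=W52: ✓ → 2458
parcel=W86: ✓ → 455
parcel=W20: ✓ → 472
parcel=W26: ✓ → 315
parcel=W44: ✗
length_cm_max = MAX(935, 770, 3964, 2985, 2458, 455, 472, 315) = 3964

insured_avg=2721.5, express_sum=10318, length_cm_max=3964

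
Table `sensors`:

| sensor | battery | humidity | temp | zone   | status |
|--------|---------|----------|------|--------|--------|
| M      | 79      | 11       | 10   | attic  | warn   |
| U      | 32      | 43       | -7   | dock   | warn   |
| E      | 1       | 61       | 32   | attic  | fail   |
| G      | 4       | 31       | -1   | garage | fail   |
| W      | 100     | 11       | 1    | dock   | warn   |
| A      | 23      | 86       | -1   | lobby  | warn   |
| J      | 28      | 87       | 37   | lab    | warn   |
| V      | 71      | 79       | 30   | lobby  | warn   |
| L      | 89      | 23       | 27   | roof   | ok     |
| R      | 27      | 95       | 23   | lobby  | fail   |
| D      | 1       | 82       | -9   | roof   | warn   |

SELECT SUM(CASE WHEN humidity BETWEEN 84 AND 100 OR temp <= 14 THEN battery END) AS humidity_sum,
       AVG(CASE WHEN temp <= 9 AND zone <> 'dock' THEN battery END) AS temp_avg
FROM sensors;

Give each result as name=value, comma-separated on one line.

[humidity_sum: humidity BETWEEN 84 AND 100 OR temp <= 14]
sensor=M: ✓ → 79
sensor=U: ✓ → 32
sensor=E: ✗
sensor=G: ✓ → 4
sensor=W: ✓ → 100
sensor=A: ✓ → 23
sensor=J: ✓ → 28
sensor=V: ✗
sensor=L: ✗
sensor=R: ✓ → 27
sensor=D: ✓ → 1
humidity_sum = 79 + 32 + 4 + 100 + 23 + 28 + 27 + 1 = 294
—
[temp_avg: temp <= 9 AND zone <> 'dock']
sensor=M: ✗
sensor=U: ✗
sensor=E: ✗
sensor=G: ✓ → 4
sensor=W: ✗
sensor=A: ✓ → 23
sensor=J: ✗
sensor=V: ✗
sensor=L: ✗
sensor=R: ✗
sensor=D: ✓ → 1
temp_avg = (4 + 23 + 1) / 3 = 9.3333333333

humidity_sum=294, temp_avg=9.3333333333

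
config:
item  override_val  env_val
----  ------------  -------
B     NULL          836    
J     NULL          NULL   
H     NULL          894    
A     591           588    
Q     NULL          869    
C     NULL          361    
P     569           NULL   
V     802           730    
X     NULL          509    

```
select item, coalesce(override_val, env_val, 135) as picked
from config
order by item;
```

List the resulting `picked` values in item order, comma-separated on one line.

591, 836, 361, 894, 135, 569, 869, 802, 509

item=A: override_val=591 → 591
item=B: override_val=NULL, env_val=836 → 836
item=C: override_val=NULL, env_val=361 → 361
item=H: override_val=NULL, env_val=894 → 894
item=J: override_val=NULL, env_val=NULL, → literal 135 → 135
item=P: override_val=569 → 569
item=Q: override_val=NULL, env_val=869 → 869
item=V: override_val=802 → 802
item=X: override_val=NULL, env_val=509 → 509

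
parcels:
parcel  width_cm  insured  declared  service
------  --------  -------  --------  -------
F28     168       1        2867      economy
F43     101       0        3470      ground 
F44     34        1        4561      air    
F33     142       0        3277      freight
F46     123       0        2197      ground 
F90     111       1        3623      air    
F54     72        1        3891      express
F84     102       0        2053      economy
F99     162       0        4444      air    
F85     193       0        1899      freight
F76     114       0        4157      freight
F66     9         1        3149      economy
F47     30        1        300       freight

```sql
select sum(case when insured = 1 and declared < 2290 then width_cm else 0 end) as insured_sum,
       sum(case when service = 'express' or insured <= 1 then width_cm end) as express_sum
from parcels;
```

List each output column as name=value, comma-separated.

insured_sum=30, express_sum=1361

[insured_sum: insured = 1 and declared < 2290]
parcel=F28: ✗
parcel=F43: ✗
parcel=F44: ✗
parcel=F33: ✗
parcel=F46: ✗
parcel=F90: ✗
parcel=F54: ✗
parcel=F84: ✗
parcel=F99: ✗
parcel=F85: ✗
parcel=F76: ✗
parcel=F66: ✗
parcel=F47: ✓ → 30
insured_sum = 30
—
[express_sum: service = 'express' or insured <= 1]
parcel=F28: ✓ → 168
parcel=F43: ✓ → 101
parcel=F44: ✓ → 34
parcel=F33: ✓ → 142
parcel=F46: ✓ → 123
parcel=F90: ✓ → 111
parcel=F54: ✓ → 72
parcel=F84: ✓ → 102
parcel=F99: ✓ → 162
parcel=F85: ✓ → 193
parcel=F76: ✓ → 114
parcel=F66: ✓ → 9
parcel=F47: ✓ → 30
express_sum = 168 + 101 + 34 + 142 + 123 + 111 + 72 + 102 + 162 + 193 + 114 + 9 + 30 = 1361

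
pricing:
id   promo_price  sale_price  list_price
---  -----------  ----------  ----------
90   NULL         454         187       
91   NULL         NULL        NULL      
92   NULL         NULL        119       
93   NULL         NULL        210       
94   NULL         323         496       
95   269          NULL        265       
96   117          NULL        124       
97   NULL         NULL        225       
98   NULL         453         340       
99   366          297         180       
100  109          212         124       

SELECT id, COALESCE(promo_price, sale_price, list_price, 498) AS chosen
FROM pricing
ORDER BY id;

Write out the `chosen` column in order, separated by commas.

id=90: promo_price=NULL, sale_price=454 → 454
id=91: promo_price=NULL, sale_price=NULL, list_price=NULL, → literal 498 → 498
id=92: promo_price=NULL, sale_price=NULL, list_price=119 → 119
id=93: promo_price=NULL, sale_price=NULL, list_price=210 → 210
id=94: promo_price=NULL, sale_price=323 → 323
id=95: promo_price=269 → 269
id=96: promo_price=117 → 117
id=97: promo_price=NULL, sale_price=NULL, list_price=225 → 225
id=98: promo_price=NULL, sale_price=453 → 453
id=99: promo_price=366 → 366
id=100: promo_price=109 → 109

454, 498, 119, 210, 323, 269, 117, 225, 453, 366, 109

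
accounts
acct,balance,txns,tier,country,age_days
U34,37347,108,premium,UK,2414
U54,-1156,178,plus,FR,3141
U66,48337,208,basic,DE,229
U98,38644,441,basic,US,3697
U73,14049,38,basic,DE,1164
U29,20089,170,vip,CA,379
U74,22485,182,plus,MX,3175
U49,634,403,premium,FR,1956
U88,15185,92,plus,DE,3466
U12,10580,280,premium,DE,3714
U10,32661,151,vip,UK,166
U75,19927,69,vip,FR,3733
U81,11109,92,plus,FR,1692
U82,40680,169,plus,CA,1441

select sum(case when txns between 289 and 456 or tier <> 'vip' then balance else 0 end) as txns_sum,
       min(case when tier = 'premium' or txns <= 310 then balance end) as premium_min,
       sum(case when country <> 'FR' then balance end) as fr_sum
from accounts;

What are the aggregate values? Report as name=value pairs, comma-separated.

[txns_sum: txns between 289 and 456 or tier <> 'vip']
acct=U34: ✓ → 37347
acct=U54: ✓ → -1156
acct=U66: ✓ → 48337
acct=U98: ✓ → 38644
acct=U73: ✓ → 14049
acct=U29: ✗
acct=U74: ✓ → 22485
acct=U49: ✓ → 634
acct=U88: ✓ → 15185
acct=U12: ✓ → 10580
acct=U10: ✗
acct=U75: ✗
acct=U81: ✓ → 11109
acct=U82: ✓ → 40680
txns_sum = 37347 + -1156 + 48337 + 38644 + 14049 + 22485 + 634 + 15185 + 10580 + 11109 + 40680 = 237894
—
[premium_min: tier = 'premium' or txns <= 310]
acct=U34: ✓ → 37347
acct=U54: ✓ → -1156
acct=U66: ✓ → 48337
acct=U98: ✗
acct=U73: ✓ → 14049
acct=U29: ✓ → 20089
acct=U74: ✓ → 22485
acct=U49: ✓ → 634
acct=U88: ✓ → 15185
acct=U12: ✓ → 10580
acct=U10: ✓ → 32661
acct=U75: ✓ → 19927
acct=U81: ✓ → 11109
acct=U82: ✓ → 40680
premium_min = MIN(37347, -1156, 48337, 14049, 20089, 22485, 634, 15185, 10580, 32661, 19927, 11109, 40680) = -1156
—
[fr_sum: country <> 'FR']
acct=U34: ✓ → 37347
acct=U54: ✗
acct=U66: ✓ → 48337
acct=U98: ✓ → 38644
acct=U73: ✓ → 14049
acct=U29: ✓ → 20089
acct=U74: ✓ → 22485
acct=U49: ✗
acct=U88: ✓ → 15185
acct=U12: ✓ → 10580
acct=U10: ✓ → 32661
acct=U75: ✗
acct=U81: ✗
acct=U82: ✓ → 40680
fr_sum = 37347 + 48337 + 38644 + 14049 + 20089 + 22485 + 15185 + 10580 + 32661 + 40680 = 280057

txns_sum=237894, premium_min=-1156, fr_sum=280057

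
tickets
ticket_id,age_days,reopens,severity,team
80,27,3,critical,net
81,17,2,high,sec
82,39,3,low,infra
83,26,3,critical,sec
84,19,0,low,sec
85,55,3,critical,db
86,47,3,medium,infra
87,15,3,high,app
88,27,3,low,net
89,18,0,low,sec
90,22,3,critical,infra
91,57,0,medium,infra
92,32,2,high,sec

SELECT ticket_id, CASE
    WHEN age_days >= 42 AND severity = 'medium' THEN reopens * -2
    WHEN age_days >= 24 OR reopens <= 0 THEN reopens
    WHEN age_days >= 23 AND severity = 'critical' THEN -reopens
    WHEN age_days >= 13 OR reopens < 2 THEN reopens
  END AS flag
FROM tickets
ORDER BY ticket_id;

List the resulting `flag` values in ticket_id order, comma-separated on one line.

3, 2, 3, 3, 0, 3, -6, 3, 3, 0, 3, 0, 2

ticket_id=80: age_days >= 24 OR reopens <= 0 → 3
ticket_id=81: age_days >= 13 OR reopens < 2 → 2
ticket_id=82: age_days >= 24 OR reopens <= 0 → 3
ticket_id=83: age_days >= 24 OR reopens <= 0 → 3
ticket_id=84: age_days >= 24 OR reopens <= 0 → 0
ticket_id=85: age_days >= 24 OR reopens <= 0 → 3
ticket_id=86: age_days >= 42 AND severity = 'medium' → -6
ticket_id=87: age_days >= 13 OR reopens < 2 → 3
ticket_id=88: age_days >= 24 OR reopens <= 0 → 3
ticket_id=89: age_days >= 24 OR reopens <= 0 → 0
ticket_id=90: age_days >= 13 OR reopens < 2 → 3
ticket_id=91: age_days >= 42 AND severity = 'medium' → 0
ticket_id=92: age_days >= 24 OR reopens <= 0 → 2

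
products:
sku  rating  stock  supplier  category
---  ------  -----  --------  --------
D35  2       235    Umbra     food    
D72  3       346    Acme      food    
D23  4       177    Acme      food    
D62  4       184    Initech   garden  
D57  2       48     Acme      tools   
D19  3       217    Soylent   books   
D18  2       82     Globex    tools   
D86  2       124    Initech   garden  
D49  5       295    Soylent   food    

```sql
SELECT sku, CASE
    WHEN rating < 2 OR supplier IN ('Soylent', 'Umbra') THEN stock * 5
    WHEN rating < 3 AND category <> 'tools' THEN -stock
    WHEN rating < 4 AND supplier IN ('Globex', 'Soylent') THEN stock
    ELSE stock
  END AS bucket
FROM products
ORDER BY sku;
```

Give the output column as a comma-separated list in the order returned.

sku=D18: rating < 4 AND supplier IN ('Globex', 'Soylent') → 82
sku=D19: rating < 2 OR supplier IN ('Soylent', 'Umbra') → 1085
sku=D23: ELSE → 177
sku=D35: rating < 2 OR supplier IN ('Soylent', 'Umbra') → 1175
sku=D49: rating < 2 OR supplier IN ('Soylent', 'Umbra') → 1475
sku=D57: ELSE → 48
sku=D62: ELSE → 184
sku=D72: ELSE → 346
sku=D86: rating < 3 AND category <> 'tools' → -124

82, 1085, 177, 1175, 1475, 48, 184, 346, -124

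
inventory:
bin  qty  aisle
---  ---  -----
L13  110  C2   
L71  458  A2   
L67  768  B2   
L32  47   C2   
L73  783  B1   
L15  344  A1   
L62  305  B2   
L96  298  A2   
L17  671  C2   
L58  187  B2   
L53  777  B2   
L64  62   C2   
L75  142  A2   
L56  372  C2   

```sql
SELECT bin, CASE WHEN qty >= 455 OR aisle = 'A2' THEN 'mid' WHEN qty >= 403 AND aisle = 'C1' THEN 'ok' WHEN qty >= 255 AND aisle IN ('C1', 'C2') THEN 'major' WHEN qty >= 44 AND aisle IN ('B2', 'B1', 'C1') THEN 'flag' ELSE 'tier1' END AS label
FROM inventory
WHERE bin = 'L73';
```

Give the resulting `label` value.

bin = L73: qty=783, aisle=B1.
qty >= 455 OR aisle = 'A2' → true → mid

mid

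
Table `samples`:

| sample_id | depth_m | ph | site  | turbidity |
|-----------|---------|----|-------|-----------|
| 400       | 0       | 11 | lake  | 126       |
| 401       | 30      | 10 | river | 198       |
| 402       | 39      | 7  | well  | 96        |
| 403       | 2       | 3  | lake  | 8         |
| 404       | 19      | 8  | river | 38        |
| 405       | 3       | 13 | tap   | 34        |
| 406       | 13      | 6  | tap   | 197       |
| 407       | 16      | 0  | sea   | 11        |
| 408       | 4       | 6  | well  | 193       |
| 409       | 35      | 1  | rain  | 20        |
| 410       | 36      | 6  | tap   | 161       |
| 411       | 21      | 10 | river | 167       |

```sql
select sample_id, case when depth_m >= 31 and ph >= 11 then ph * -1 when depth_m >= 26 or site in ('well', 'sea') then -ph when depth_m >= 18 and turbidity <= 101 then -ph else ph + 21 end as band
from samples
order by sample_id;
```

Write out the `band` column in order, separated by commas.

32, -10, -7, 24, -8, 34, 27, 0, -6, -1, -6, 31

sample_id=400: ELSE → 32
sample_id=401: depth_m >= 26 or site in ('well', 'sea') → -10
sample_id=402: depth_m >= 26 or site in ('well', 'sea') → -7
sample_id=403: ELSE → 24
sample_id=404: depth_m >= 18 and turbidity <= 101 → -8
sample_id=405: ELSE → 34
sample_id=406: ELSE → 27
sample_id=407: depth_m >= 26 or site in ('well', 'sea') → 0
sample_id=408: depth_m >= 26 or site in ('well', 'sea') → -6
sample_id=409: depth_m >= 26 or site in ('well', 'sea') → -1
sample_id=410: depth_m >= 26 or site in ('well', 'sea') → -6
sample_id=411: ELSE → 31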